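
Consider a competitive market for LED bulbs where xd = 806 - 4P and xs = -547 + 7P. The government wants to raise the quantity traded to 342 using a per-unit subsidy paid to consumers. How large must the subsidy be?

Required subsidy s = 11 per unit

At x = 342, invert demand for the buyer price: Pb = (806 − 342)/4 = 116; invert supply for the seller price: Ps = (342 − (-547))/7 = 127.
The subsidy must fill the gap: s = Ps − Pb = 127 − 116 = 11.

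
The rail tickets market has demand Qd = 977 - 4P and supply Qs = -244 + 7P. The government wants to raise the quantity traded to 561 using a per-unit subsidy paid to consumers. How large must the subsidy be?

Required subsidy s = 11 per unit

At Q = 561, invert demand for the buyer price: Pb = (977 − 561)/4 = 104; invert supply for the seller price: Ps = (561 − (-244))/7 = 115.
The subsidy must fill the gap: s = Ps − Pb = 115 − 104 = 11.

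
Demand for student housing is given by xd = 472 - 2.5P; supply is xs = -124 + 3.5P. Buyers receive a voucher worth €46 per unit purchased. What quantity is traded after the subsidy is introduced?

Pre-subsidy: 472 - 2.5P = -124 + 3.5P gives P* = 298/3, x* = 671/3.
With the rebate, buyers effectively pay Pb = Ps − 46, where Ps is the price sellers receive.
Demand in terms of Ps becomes xd = 472 − 2.5(Ps − 46) = 587 - 2.5Ps. Setting this equal to supply: 587 - 2.5Ps = -124 + 3.5Ps, so Ps = 118.5.
Buyers pay Pb = 118.5 − 46 = 72.5; x' = -124 + 3.5·118.5 = 290.75.

x' = 290.75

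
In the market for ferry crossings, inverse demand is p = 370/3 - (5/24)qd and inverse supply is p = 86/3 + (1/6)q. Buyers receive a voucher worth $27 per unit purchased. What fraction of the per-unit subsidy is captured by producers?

Producer share = 4/9

Pre-subsidy: 370/3 - (5/24)q = 86/3 + (1/6)q gives q* = 2272/9 and p* = 1910/27.
With the rebate, buyers effectively pay pb = ps − 27, where ps is the price sellers receive.
On the curves, pb = 370/3 - (5/24)q and ps = 86/3 + (1/6)q; the wedge ps − pb = 27 gives 86/3 + (1/6)q − (370/3 - (5/24)q) = 27, so q' = 2920/9.
Then pb = 370/3 − (5/24)·(2920/9) = 1505/27 and ps = 86/3 + (1/6)·(2920/9) = 2234/27.
Buyers' price falls by p* − pb = 1910/27 − 1505/27 = 15; sellers' price rises by ps − p* = 2234/27 − 1910/27 = 12.
So producers capture 12/27 = 4/9 of each unit of subsidy.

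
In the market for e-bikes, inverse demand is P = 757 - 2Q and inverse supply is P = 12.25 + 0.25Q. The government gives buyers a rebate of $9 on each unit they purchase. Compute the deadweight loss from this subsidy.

Pre-subsidy: 757 - 2Q = 12.25 + 0.25Q gives Q* = 331 and P* = 95.
With the rebate, buyers effectively pay Pb = Ps − 9, where Ps is the price sellers receive.
On the curves, Pb = 757 - 2Q and Ps = 12.25 + 0.25Q; the wedge Ps − Pb = 9 gives 12.25 + 0.25Q − (757 - 2Q) = 9, so Q' = 335.
Then Pb = 757 − 2·335 = 87 and Ps = 12.25 + 0.25·335 = 96.
The subsidy expands output by 335 − 331 = 4 past the efficient level; on those units the gap between marginal cost and willingness to pay runs from 0 up to 9.
DWL = ½ × 9 × 4 = 18.

Deadweight loss = $18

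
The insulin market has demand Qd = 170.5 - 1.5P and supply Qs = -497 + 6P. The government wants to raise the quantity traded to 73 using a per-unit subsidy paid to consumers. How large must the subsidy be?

Required subsidy s = 30 per unit

At Q = 73, invert demand for the buyer price: Pb = (170.5 − 73)/1.5 = 65; invert supply for the seller price: Ps = (73 − (-497))/6 = 95.
The subsidy must fill the gap: s = Ps − Pb = 95 − 65 = 30.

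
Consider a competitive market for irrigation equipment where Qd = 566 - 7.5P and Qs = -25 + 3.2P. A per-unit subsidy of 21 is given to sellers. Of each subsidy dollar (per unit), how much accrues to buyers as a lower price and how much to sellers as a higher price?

Buyers gain 672/107 per unit; sellers gain 1575/107 per unit

Pre-subsidy: 566 - 7.5P = -25 + 3.2P gives P* = 5910/107, Q* = 16237/107.
With the subsidy, sellers receive Ps = Pb + 21 for each unit, where Pb is the price buyers pay.
Supply in terms of Pb becomes Qs = -25 + 3.2(Pb + 21) = 42.2 + 3.2Pb. Setting this equal to demand: 566 - 7.5Pb = 42.2 + 3.2Pb, so Pb = 5238/107.
Sellers receive Ps = 5238/107 + 21 = 7485/107; Q' = 566 − 7.5·(5238/107) = 21277/107.
Buyers' price falls by P* − Pb = 5910/107 − 5238/107 = 672/107; sellers' price rises by Ps − P* = 7485/107 − 5910/107 = 1575/107.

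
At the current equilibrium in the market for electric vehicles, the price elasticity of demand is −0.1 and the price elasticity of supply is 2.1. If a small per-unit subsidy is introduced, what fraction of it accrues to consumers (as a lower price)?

Consumer share = 21/22

For a small subsidy around the equilibrium, the benefit split depends on the relative slopes, which at a point are proportional to the elasticities.
Buyer share = εs/(εs + |εd|) = 2.1/(2.1 + 0.1) = 21/22; seller share = |εd|/(εs + |εd|) = 1/22.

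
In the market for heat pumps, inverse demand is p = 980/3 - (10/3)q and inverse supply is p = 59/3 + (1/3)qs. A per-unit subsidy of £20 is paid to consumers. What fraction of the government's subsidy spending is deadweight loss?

Pre-subsidy: 980/3 - (10/3)q = 59/3 + (1/3)q gives q* = 921/11 and p* = 1570/33.
With the rebate, buyers effectively pay pb = ps − 20, where ps is the price sellers receive.
On the curves, pb = 980/3 - (10/3)q and ps = 59/3 + (1/3)q; the wedge ps − pb = 20 gives 59/3 + (1/3)q − (980/3 - (10/3)q) = 20, so q' = 981/11.
Then pb = 980/3 − (10/3)·(981/11) = 970/33 and ps = 59/3 + (1/3)·(981/11) = 1630/33.
ΔCS = ½(921/11 + 981/11)(1570/33 − 970/33) = 190200/121; ΔPS = ½(921/11 + 981/11)(1630/33 − 1570/33) = 19020/121.
Government spending = 20 × 981/11 = 19620/11.
DWL = ½ × 20 × (981/11 − 921/11) = 600/11; fraction = (600/11) / (19620/11) = 10/327.

DWL / government spending = 10/327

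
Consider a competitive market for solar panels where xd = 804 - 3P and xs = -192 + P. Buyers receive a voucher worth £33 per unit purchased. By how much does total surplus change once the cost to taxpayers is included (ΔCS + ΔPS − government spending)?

Net change in total surplus = -£408.375

Pre-subsidy: 804 - 3P = -192 + P gives P* = 249, x* = 57.
With the rebate, buyers effectively pay Pb = Ps − 33, where Ps is the price sellers receive.
Demand in terms of Ps becomes xd = 804 − 3(Ps − 33) = 903 - 3Ps. Setting this equal to supply: 903 - 3Ps = -192 + Ps, so Ps = 273.75.
Buyers pay Pb = 273.75 − 33 = 240.75; x' = -192 + 1·273.75 = 81.75.
ΔCS = ½(57 + 81.75)(249 − 240.75) = 572.34375; ΔPS = ½(57 + 81.75)(273.75 − 249) = 1717.03125.
Government spending = 33 × 81.75 = 2697.75.
Net change = 572.34375 + 1717.03125 − 2697.75 = -408.375. The loss equals the DWL triangle ½·33·24.75.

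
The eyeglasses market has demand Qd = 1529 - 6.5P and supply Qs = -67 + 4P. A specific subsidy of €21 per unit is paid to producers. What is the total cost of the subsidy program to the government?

Pre-subsidy: 1529 - 6.5P = -67 + 4P gives P* = 152, Q* = 541.
With the subsidy, sellers receive Ps = Pb + 21 for each unit, where Pb is the price buyers pay.
Supply in terms of Pb becomes Qs = -67 + 4(Pb + 21) = 17 + 4Pb. Setting this equal to demand: 1529 - 6.5Pb = 17 + 4Pb, so Pb = 144.
Sellers receive Ps = 144 + 21 = 165; Q' = 1529 − 6.5·144 = 593.
Government outlay = subsidy × quantity = 21 × 593 = 12453.

Government cost = €12453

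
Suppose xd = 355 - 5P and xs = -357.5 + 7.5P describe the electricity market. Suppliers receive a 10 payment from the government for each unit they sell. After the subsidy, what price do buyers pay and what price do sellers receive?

Buyers pay 51; sellers receive 61

Pre-subsidy: 355 - 5P = -357.5 + 7.5P gives P* = 57, x* = 70.
With the subsidy, sellers receive Ps = Pb + 10 for each unit, where Pb is the price buyers pay.
Supply in terms of Pb becomes xs = -357.5 + 7.5(Pb + 10) = -282.5 + 7.5Pb. Setting this equal to demand: 355 - 5Pb = -282.5 + 7.5Pb, so Pb = 51.
Sellers receive Ps = 51 + 10 = 61; x' = 355 − 5·51 = 100.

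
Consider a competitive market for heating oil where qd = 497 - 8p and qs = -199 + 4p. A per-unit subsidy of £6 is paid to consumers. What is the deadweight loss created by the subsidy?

Deadweight loss = £48

Pre-subsidy: 497 - 8p = -199 + 4p gives p* = 58, q* = 33.
With the rebate, buyers effectively pay pb = ps − 6, where ps is the price sellers receive.
Demand in terms of ps becomes qd = 497 − 8(ps − 6) = 545 - 8ps. Setting this equal to supply: 545 - 8ps = -199 + 4ps, so ps = 62.
Buyers pay pb = 62 − 6 = 56; q' = -199 + 4·62 = 49.
The subsidy expands output by 49 − 33 = 16 past the efficient level; on those units the gap between marginal cost and willingness to pay runs from 0 up to 6.
DWL = ½ × 6 × 16 = 48.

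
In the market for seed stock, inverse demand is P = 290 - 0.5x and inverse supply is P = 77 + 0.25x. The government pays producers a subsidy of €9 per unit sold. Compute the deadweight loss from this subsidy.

Deadweight loss = €54

Pre-subsidy: 290 - 0.5x = 77 + 0.25x gives x* = 284 and P* = 148.
With the subsidy, sellers receive Ps = Pb + 9 for each unit, where Pb is the price buyers pay.
On the curves, Pb = 290 - 0.5x and Ps = 77 + 0.25x; the wedge Ps − Pb = 9 gives 77 + 0.25x − (290 - 0.5x) = 9, so x' = 296.
Then Pb = 290 − 0.5·296 = 142 and Ps = 77 + 0.25·296 = 151.
The subsidy expands output by 296 − 284 = 12 past the efficient level; on those units the gap between marginal cost and willingness to pay runs from 0 up to 9.
DWL = ½ × 9 × 12 = 54.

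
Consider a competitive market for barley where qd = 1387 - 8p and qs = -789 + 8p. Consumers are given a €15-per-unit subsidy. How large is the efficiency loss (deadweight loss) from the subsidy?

Deadweight loss = €450

Pre-subsidy: 1387 - 8p = -789 + 8p gives p* = 136, q* = 299.
With the rebate, buyers effectively pay pb = ps − 15, where ps is the price sellers receive.
Demand in terms of ps becomes qd = 1387 − 8(ps − 15) = 1507 - 8ps. Setting this equal to supply: 1507 - 8ps = -789 + 8ps, so ps = 143.5.
Buyers pay pb = 143.5 − 15 = 128.5; q' = -789 + 8·143.5 = 359.
The subsidy expands output by 359 − 299 = 60 past the efficient level; on those units the gap between marginal cost and willingness to pay runs from 0 up to 15.
DWL = ½ × 15 × 60 = 450.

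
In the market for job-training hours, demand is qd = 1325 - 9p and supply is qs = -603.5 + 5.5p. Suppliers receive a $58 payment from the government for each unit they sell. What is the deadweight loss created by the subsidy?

Pre-subsidy: 1325 - 9p = -603.5 + 5.5p gives p* = 133, q* = 128.
With the subsidy, sellers receive ps = pb + 58 for each unit, where pb is the price buyers pay.
Supply in terms of pb becomes qs = -603.5 + 5.5(pb + 58) = -284.5 + 5.5pb. Setting this equal to demand: 1325 - 9pb = -284.5 + 5.5pb, so pb = 111.
Sellers receive ps = 111 + 58 = 169; q' = 1325 − 9·111 = 326.
The subsidy expands output by 326 − 128 = 198 past the efficient level; on those units the gap between marginal cost and willingness to pay runs from 0 up to 58.
DWL = ½ × 58 × 198 = 5742.

Deadweight loss = $5742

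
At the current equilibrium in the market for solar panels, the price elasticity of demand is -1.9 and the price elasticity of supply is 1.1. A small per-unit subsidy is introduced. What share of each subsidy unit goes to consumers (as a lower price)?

For a small subsidy around the equilibrium, the benefit split depends on the relative slopes, which at a point are proportional to the elasticities.
Buyer share = εs/(εs + |εd|) = 1.1/(1.1 + 1.9) = 11/30; seller share = |εd|/(εs + |εd|) = 19/30.

Consumer share = 11/30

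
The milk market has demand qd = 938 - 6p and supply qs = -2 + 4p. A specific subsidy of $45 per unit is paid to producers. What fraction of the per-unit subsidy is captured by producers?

Pre-subsidy: 938 - 6p = -2 + 4p gives p* = 94, q* = 374.
With the subsidy, sellers receive ps = pb + 45 for each unit, where pb is the price buyers pay.
Supply in terms of pb becomes qs = -2 + 4(pb + 45) = 178 + 4pb. Setting this equal to demand: 938 - 6pb = 178 + 4pb, so pb = 76.
Sellers receive ps = 76 + 45 = 121; q' = 938 − 6·76 = 482.
Buyers' price falls by p* − pb = 94 − 76 = 18; sellers' price rises by ps − p* = 121 − 94 = 27.
So producers capture 27/45 = 0.6 of each unit of subsidy.

Producer share = 0.6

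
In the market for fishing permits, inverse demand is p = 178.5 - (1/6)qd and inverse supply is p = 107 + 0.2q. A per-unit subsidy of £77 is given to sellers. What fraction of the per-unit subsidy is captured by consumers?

Pre-subsidy: 178.5 - (1/6)q = 107 + 0.2q gives q* = 195 and p* = 146.
With the subsidy, sellers receive ps = pb + 77 for each unit, where pb is the price buyers pay.
On the curves, pb = 178.5 - (1/6)q and ps = 107 + 0.2q; the wedge ps − pb = 77 gives 107 + 0.2q − (178.5 - (1/6)q) = 77, so q' = 405.
Then pb = 178.5 − (1/6)·405 = 111 and ps = 107 + 0.2·405 = 188.
Buyers' price falls by p* − pb = 146 − 111 = 35; sellers' price rises by ps − p* = 188 − 146 = 42.
So consumers capture 35/77 = 5/11 of each unit of subsidy.

Consumer share = 5/11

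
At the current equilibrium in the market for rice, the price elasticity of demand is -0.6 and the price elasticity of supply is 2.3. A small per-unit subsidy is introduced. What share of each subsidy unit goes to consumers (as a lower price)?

For a small subsidy around the equilibrium, the benefit split depends on the relative slopes, which at a point are proportional to the elasticities.
Buyer share = εs/(εs + |εd|) = 2.3/(2.3 + 0.6) = 23/29; seller share = |εd|/(εs + |εd|) = 6/29.

Consumer share = 23/29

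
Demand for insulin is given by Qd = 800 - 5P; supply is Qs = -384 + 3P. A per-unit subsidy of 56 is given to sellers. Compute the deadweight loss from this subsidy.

Deadweight loss = 2940

Pre-subsidy: 800 - 5P = -384 + 3P gives P* = 148, Q* = 60.
With the subsidy, sellers receive Ps = Pb + 56 for each unit, where Pb is the price buyers pay.
Supply in terms of Pb becomes Qs = -384 + 3(Pb + 56) = -216 + 3Pb. Setting this equal to demand: 800 - 5Pb = -216 + 3Pb, so Pb = 127.
Sellers receive Ps = 127 + 56 = 183; Q' = 800 − 5·127 = 165.
The subsidy expands output by 165 − 60 = 105 past the efficient level; on those units the gap between marginal cost and willingness to pay runs from 0 up to 56.
DWL = ½ × 56 × 105 = 2940.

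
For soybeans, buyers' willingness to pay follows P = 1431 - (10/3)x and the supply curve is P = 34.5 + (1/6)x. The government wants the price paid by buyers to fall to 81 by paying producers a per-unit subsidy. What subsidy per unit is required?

Required subsidy s = 21 per unit

At a buyer price of 81, quantity demanded is 429.3 − 0.3·81 = 405.
Sellers supply 405 only when they receive Ps = 34.5 + (1/6)·405 = 102.
s = Ps − Pb = 102 − 81 = 21.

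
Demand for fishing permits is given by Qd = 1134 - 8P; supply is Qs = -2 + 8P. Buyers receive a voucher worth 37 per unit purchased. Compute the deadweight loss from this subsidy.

Deadweight loss = 2738

Pre-subsidy: 1134 - 8P = -2 + 8P gives P* = 71, Q* = 566.
With the rebate, buyers effectively pay Pb = Ps − 37, where Ps is the price sellers receive.
Demand in terms of Ps becomes Qd = 1134 − 8(Ps − 37) = 1430 - 8Ps. Setting this equal to supply: 1430 - 8Ps = -2 + 8Ps, so Ps = 89.5.
Buyers pay Pb = 89.5 − 37 = 52.5; Q' = -2 + 8·89.5 = 714.
The subsidy expands output by 714 − 566 = 148 past the efficient level; on those units the gap between marginal cost and willingness to pay runs from 0 up to 37.
DWL = ½ × 37 × 148 = 2738.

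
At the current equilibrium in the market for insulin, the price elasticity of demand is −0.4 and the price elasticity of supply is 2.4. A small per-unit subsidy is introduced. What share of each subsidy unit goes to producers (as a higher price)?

For a small subsidy around the equilibrium, the benefit split depends on the relative slopes, which at a point are proportional to the elasticities.
Buyer share = εs/(εs + |εd|) = 2.4/(2.4 + 0.4) = 6/7; seller share = |εd|/(εs + |εd|) = 1/7.
So producers capture 1/7 of the subsidy.

Producer share = 1/7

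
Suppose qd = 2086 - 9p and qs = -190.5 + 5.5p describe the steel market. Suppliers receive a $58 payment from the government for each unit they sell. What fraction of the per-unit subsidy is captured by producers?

Producer share = 18/29

Pre-subsidy: 2086 - 9p = -190.5 + 5.5p gives p* = 157, q* = 673.
With the subsidy, sellers receive ps = pb + 58 for each unit, where pb is the price buyers pay.
Supply in terms of pb becomes qs = -190.5 + 5.5(pb + 58) = 128.5 + 5.5pb. Setting this equal to demand: 2086 - 9pb = 128.5 + 5.5pb, so pb = 135.
Sellers receive ps = 135 + 58 = 193; q' = 2086 − 9·135 = 871.
Buyers' price falls by p* − pb = 157 − 135 = 22; sellers' price rises by ps − p* = 193 − 157 = 36.
So producers capture 36/58 = 18/29 of each unit of subsidy.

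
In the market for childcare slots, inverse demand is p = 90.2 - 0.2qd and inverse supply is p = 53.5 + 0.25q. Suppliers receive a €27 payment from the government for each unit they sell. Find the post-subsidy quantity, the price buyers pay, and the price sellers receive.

Pre-subsidy: 90.2 - 0.2q = 53.5 + 0.25q gives q* = 734/9 and p* = 665/9.
With the subsidy, sellers receive ps = pb + 27 for each unit, where pb is the price buyers pay.
On the curves, pb = 90.2 - 0.2q and ps = 53.5 + 0.25q; the wedge ps − pb = 27 gives 53.5 + 0.25q − (90.2 - 0.2q) = 27, so q' = 1274/9.
Then pb = 90.2 − 0.2·(1274/9) = 557/9 and ps = 53.5 + 0.25·(1274/9) = 800/9.

q' = 1274/9; buyers pay 557/9; sellers receive 800/9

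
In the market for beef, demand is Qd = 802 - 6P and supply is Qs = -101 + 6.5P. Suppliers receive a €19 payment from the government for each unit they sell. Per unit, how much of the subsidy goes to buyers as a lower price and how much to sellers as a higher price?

Pre-subsidy: 802 - 6P = -101 + 6.5P gives P* = 72.24, Q* = 368.56.
With the subsidy, sellers receive Ps = Pb + 19 for each unit, where Pb is the price buyers pay.
Supply in terms of Pb becomes Qs = -101 + 6.5(Pb + 19) = 22.5 + 6.5Pb. Setting this equal to demand: 802 - 6Pb = 22.5 + 6.5Pb, so Pb = 62.36.
Sellers receive Ps = 62.36 + 19 = 81.36; Q' = 802 − 6·62.36 = 427.84.
Buyers' price falls by P* − Pb = 72.24 − 62.36 = 9.88; sellers' price rises by Ps − P* = 81.36 − 72.24 = 9.12.

Buyers gain €9.88 per unit; sellers gain €9.12 per unit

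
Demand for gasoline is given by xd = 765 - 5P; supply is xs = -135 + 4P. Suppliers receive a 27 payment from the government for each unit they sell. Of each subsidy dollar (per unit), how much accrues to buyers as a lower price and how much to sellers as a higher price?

Buyers gain 12 per unit; sellers gain 15 per unit

Pre-subsidy: 765 - 5P = -135 + 4P gives P* = 100, x* = 265.
With the subsidy, sellers receive Ps = Pb + 27 for each unit, where Pb is the price buyers pay.
Supply in terms of Pb becomes xs = -135 + 4(Pb + 27) = -27 + 4Pb. Setting this equal to demand: 765 - 5Pb = -27 + 4Pb, so Pb = 88.
Sellers receive Ps = 88 + 27 = 115; x' = 765 − 5·88 = 325.
Buyers' price falls by P* − Pb = 100 − 88 = 12; sellers' price rises by Ps − P* = 115 − 100 = 15.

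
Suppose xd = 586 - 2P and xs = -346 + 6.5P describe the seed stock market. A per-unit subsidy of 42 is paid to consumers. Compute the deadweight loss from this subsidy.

Deadweight loss = 22932/17

Pre-subsidy: 586 - 2P = -346 + 6.5P gives P* = 1864/17, x* = 6234/17.
With the rebate, buyers effectively pay Pb = Ps − 42, where Ps is the price sellers receive.
Demand in terms of Ps becomes xd = 586 − 2(Ps − 42) = 670 - 2Ps. Setting this equal to supply: 670 - 2Ps = -346 + 6.5Ps, so Ps = 2032/17.
Buyers pay Pb = 2032/17 − 42 = 1318/17; x' = -346 + 6.5·(2032/17) = 7326/17.
The subsidy expands output by 7326/17 − 6234/17 = 1092/17 past the efficient level; on those units the gap between marginal cost and willingness to pay runs from 0 up to 42.
DWL = ½ × 42 × 1092/17 = 22932/17.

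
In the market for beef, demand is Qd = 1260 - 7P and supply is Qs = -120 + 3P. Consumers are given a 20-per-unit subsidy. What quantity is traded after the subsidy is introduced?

Q' = 336

Pre-subsidy: 1260 - 7P = -120 + 3P gives P* = 138, Q* = 294.
With the rebate, buyers effectively pay Pb = Ps − 20, where Ps is the price sellers receive.
Demand in terms of Ps becomes Qd = 1260 − 7(Ps − 20) = 1400 - 7Ps. Setting this equal to supply: 1400 - 7Ps = -120 + 3Ps, so Ps = 152.
Buyers pay Pb = 152 − 20 = 132; Q' = -120 + 3·152 = 336.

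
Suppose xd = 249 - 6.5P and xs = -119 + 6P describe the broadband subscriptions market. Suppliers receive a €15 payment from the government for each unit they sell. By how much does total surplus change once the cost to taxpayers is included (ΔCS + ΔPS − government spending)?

Net change in total surplus = -€351

Pre-subsidy: 249 - 6.5P = -119 + 6P gives P* = 29.44, x* = 57.64.
With the subsidy, sellers receive Ps = Pb + 15 for each unit, where Pb is the price buyers pay.
Supply in terms of Pb becomes xs = -119 + 6(Pb + 15) = -29 + 6Pb. Setting this equal to demand: 249 - 6.5Pb = -29 + 6Pb, so Pb = 22.24.
Sellers receive Ps = 22.24 + 15 = 37.24; x' = 249 − 6.5·22.24 = 104.44.
ΔCS = ½(57.64 + 104.44)(29.44 − 22.24) = 583.488; ΔPS = ½(57.64 + 104.44)(37.24 − 29.44) = 632.112.
Government spending = 15 × 104.44 = 1566.6.
Net change = 583.488 + 632.112 − 1566.6 = -351. The loss equals the DWL triangle ½·15·46.8.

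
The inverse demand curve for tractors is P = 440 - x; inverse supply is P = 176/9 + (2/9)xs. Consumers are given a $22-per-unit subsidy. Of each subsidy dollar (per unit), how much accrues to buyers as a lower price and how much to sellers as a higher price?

Pre-subsidy: 440 - x = 176/9 + (2/9)x gives x* = 344 and P* = 96.
With the rebate, buyers effectively pay Pb = Ps − 22, where Ps is the price sellers receive.
On the curves, Pb = 440 - x and Ps = 176/9 + (2/9)x; the wedge Ps − Pb = 22 gives 176/9 + (2/9)x − (440 - x) = 22, so x' = 362.
Then Pb = 440 − 1·362 = 78 and Ps = 176/9 + (2/9)·362 = 100.
Buyers' price falls by P* − Pb = 96 − 78 = 18; sellers' price rises by Ps − P* = 100 − 96 = 4.

Buyers gain $18 per unit; sellers gain $4 per unit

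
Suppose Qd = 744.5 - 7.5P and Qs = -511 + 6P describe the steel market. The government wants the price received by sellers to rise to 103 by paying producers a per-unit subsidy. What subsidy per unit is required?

At a seller price of 103, quantity supplied is -511 + 6·103 = 107.
Buyers absorb 107 only when they pay Pb with 744.5 − 7.5·Pb = 107, i.e. Pb = 85.
s = Ps − Pb = 103 − 85 = 18.

Required subsidy s = 18 per unit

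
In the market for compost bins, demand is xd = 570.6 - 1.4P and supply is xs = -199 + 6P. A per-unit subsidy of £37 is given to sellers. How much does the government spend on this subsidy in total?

Pre-subsidy: 570.6 - 1.4P = -199 + 6P gives P* = 104, x* = 425.
With the subsidy, sellers receive Ps = Pb + 37 for each unit, where Pb is the price buyers pay.
Supply in terms of Pb becomes xs = -199 + 6(Pb + 37) = 23 + 6Pb. Setting this equal to demand: 570.6 - 1.4Pb = 23 + 6Pb, so Pb = 74.
Sellers receive Ps = 74 + 37 = 111; x' = 570.6 − 1.4·74 = 467.
Government outlay = subsidy × quantity = 37 × 467 = 17279.

Government cost = £17279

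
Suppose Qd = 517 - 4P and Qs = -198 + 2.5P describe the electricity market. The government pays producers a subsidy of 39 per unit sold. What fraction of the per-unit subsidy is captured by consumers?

Consumer share = 5/13

Pre-subsidy: 517 - 4P = -198 + 2.5P gives P* = 110, Q* = 77.
With the subsidy, sellers receive Ps = Pb + 39 for each unit, where Pb is the price buyers pay.
Supply in terms of Pb becomes Qs = -198 + 2.5(Pb + 39) = -100.5 + 2.5Pb. Setting this equal to demand: 517 - 4Pb = -100.5 + 2.5Pb, so Pb = 95.
Sellers receive Ps = 95 + 39 = 134; Q' = 517 − 4·95 = 137.
Buyers' price falls by P* − Pb = 110 − 95 = 15; sellers' price rises by Ps − P* = 134 − 110 = 24.
So consumers capture 15/39 = 5/13 of each unit of subsidy.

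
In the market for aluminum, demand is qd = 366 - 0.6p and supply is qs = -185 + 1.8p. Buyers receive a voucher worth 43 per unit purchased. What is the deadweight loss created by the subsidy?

Pre-subsidy: 366 - 0.6p = -185 + 1.8p gives p* = 2755/12, q* = 228.25.
With the rebate, buyers effectively pay pb = ps − 43, where ps is the price sellers receive.
Demand in terms of ps becomes qd = 366 − 0.6(ps − 43) = 391.8 - 0.6ps. Setting this equal to supply: 391.8 - 0.6ps = -185 + 1.8ps, so ps = 721/3.
Buyers pay pb = 721/3 − 43 = 592/3; q' = -185 + 1.8·(721/3) = 247.6.
The subsidy expands output by 247.6 − 228.25 = 19.35 past the efficient level; on those units the gap between marginal cost and willingness to pay runs from 0 up to 43.
DWL = ½ × 43 × 19.35 = 416.025.

Deadweight loss = 416.025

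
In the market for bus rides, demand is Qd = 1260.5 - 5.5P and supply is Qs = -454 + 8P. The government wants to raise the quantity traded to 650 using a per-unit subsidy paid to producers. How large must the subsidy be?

At Q = 650, invert demand for the buyer price: Pb = (1260.5 − 650)/5.5 = 111; invert supply for the seller price: Ps = (650 − (-454))/8 = 138.
The subsidy must fill the gap: s = Ps − Pb = 138 − 111 = 27.

Required subsidy s = 27 per unit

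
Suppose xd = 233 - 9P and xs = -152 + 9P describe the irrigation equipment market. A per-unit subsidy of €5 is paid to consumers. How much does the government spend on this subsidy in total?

Government cost = €315

Pre-subsidy: 233 - 9P = -152 + 9P gives P* = 385/18, x* = 40.5.
With the rebate, buyers effectively pay Pb = Ps − 5, where Ps is the price sellers receive.
Demand in terms of Ps becomes xd = 233 − 9(Ps − 5) = 278 - 9Ps. Setting this equal to supply: 278 - 9Ps = -152 + 9Ps, so Ps = 215/9.
Buyers pay Pb = 215/9 − 5 = 170/9; x' = -152 + 9·(215/9) = 63.
Government outlay = subsidy × quantity = 5 × 63 = 315.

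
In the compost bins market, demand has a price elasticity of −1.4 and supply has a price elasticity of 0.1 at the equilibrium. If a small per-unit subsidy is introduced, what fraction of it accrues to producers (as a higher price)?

For a small subsidy around the equilibrium, the benefit split depends on the relative slopes, which at a point are proportional to the elasticities.
Buyer share = εs/(εs + |εd|) = 0.1/(0.1 + 1.4) = 1/15; seller share = |εd|/(εs + |εd|) = 14/15.
So producers capture 14/15 of the subsidy.

Producer share = 14/15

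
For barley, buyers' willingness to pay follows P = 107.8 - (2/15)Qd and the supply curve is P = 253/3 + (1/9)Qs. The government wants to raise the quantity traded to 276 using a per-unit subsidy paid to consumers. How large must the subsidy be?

At Q = 276, from the demand curve buyers pay Pb = 107.8 − (2/15)·276 = 71; from the supply curve sellers need Ps = 253/3 + (1/9)·276 = 115.
The subsidy must fill the gap: s = Ps − Pb = 115 − 71 = 44.

Required subsidy s = 44 per unit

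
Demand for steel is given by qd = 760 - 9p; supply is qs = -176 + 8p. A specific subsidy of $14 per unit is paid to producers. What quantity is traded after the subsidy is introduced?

Pre-subsidy: 760 - 9p = -176 + 8p gives p* = 936/17, q* = 4496/17.
With the subsidy, sellers receive ps = pb + 14 for each unit, where pb is the price buyers pay.
Supply in terms of pb becomes qs = -176 + 8(pb + 14) = -64 + 8pb. Setting this equal to demand: 760 - 9pb = -64 + 8pb, so pb = 824/17.
Sellers receive ps = 824/17 + 14 = 1062/17; q' = 760 − 9·(824/17) = 5504/17.

q' = 5504/17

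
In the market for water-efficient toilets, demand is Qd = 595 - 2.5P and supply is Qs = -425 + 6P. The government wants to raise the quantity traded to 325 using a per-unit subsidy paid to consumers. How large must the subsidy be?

At Q = 325, invert demand for the buyer price: Pb = (595 − 325)/2.5 = 108; invert supply for the seller price: Ps = (325 − (-425))/6 = 125.
The subsidy must fill the gap: s = Ps − Pb = 125 − 108 = 17.

Required subsidy s = 17 per unit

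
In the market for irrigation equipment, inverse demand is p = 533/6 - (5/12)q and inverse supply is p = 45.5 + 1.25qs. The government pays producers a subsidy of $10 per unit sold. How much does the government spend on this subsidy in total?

Pre-subsidy: 533/6 - (5/12)q = 45.5 + 1.25q gives q* = 26 and p* = 78.
With the subsidy, sellers receive ps = pb + 10 for each unit, where pb is the price buyers pay.
On the curves, pb = 533/6 - (5/12)q and ps = 45.5 + 1.25q; the wedge ps − pb = 10 gives 45.5 + 1.25q − (533/6 - (5/12)q) = 10, so q' = 32.
Then pb = 533/6 − (5/12)·32 = 75.5 and ps = 45.5 + 1.25·32 = 85.5.
Government outlay = subsidy × quantity = 10 × 32 = 320.

Government cost = $320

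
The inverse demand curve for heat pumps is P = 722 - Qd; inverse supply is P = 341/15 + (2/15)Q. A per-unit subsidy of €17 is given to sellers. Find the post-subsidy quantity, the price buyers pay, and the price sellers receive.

Q' = 632; buyers pay €90; sellers receive €107

Pre-subsidy: 722 - Q = 341/15 + (2/15)Q gives Q* = 617 and P* = 105.
With the subsidy, sellers receive Ps = Pb + 17 for each unit, where Pb is the price buyers pay.
On the curves, Pb = 722 - Q and Ps = 341/15 + (2/15)Q; the wedge Ps − Pb = 17 gives 341/15 + (2/15)Q − (722 - Q) = 17, so Q' = 632.
Then Pb = 722 − 1·632 = 90 and Ps = 341/15 + (2/15)·632 = 107.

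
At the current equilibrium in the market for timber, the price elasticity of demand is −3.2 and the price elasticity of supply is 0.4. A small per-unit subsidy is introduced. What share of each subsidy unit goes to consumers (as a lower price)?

Consumer share = 1/9

For a small subsidy around the equilibrium, the benefit split depends on the relative slopes, which at a point are proportional to the elasticities.
Buyer share = εs/(εs + |εd|) = 0.4/(0.4 + 3.2) = 1/9; seller share = |εd|/(εs + |εd|) = 8/9.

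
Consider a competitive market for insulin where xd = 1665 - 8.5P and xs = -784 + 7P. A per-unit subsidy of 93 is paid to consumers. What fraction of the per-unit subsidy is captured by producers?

Pre-subsidy: 1665 - 8.5P = -784 + 7P gives P* = 158, x* = 322.
With the rebate, buyers effectively pay Pb = Ps − 93, where Ps is the price sellers receive.
Demand in terms of Ps becomes xd = 1665 − 8.5(Ps − 93) = 2455.5 - 8.5Ps. Setting this equal to supply: 2455.5 - 8.5Ps = -784 + 7Ps, so Ps = 209.
Buyers pay Pb = 209 − 93 = 116; x' = -784 + 7·209 = 679.
Buyers' price falls by P* − Pb = 158 − 116 = 42; sellers' price rises by Ps − P* = 209 − 158 = 51.
So producers capture 51/93 = 17/31 of each unit of subsidy.

Producer share = 17/31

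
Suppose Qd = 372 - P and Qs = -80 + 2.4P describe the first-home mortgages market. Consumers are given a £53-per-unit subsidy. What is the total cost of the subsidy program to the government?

Government cost = 249100/17

Pre-subsidy: 372 - P = -80 + 2.4P gives P* = 2260/17, Q* = 4064/17.
With the rebate, buyers effectively pay Pb = Ps − 53, where Ps is the price sellers receive.
Demand in terms of Ps becomes Qd = 372 − 1(Ps − 53) = 425 - Ps. Setting this equal to supply: 425 - Ps = -80 + 2.4Ps, so Ps = 2525/17.
Buyers pay Pb = 2525/17 − 53 = 1624/17; Q' = -80 + 2.4·(2525/17) = 4700/17.
Government outlay = subsidy × quantity = 53 × 4700/17 = 249100/17.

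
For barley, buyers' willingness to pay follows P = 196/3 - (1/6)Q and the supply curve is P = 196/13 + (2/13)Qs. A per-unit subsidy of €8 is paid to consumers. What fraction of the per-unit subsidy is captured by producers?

Pre-subsidy: 196/3 - (1/6)Q = 196/13 + (2/13)Q gives Q* = 156.8 and P* = 39.2.
With the rebate, buyers effectively pay Pb = Ps − 8, where Ps is the price sellers receive.
On the curves, Pb = 196/3 - (1/6)Q and Ps = 196/13 + (2/13)Q; the wedge Ps − Pb = 8 gives 196/13 + (2/13)Q − (196/3 - (1/6)Q) = 8, so Q' = 181.76.
Then Pb = 196/3 − (1/6)·181.76 = 35.04 and Ps = 196/13 + (2/13)·181.76 = 43.04.
Buyers' price falls by P* − Pb = 39.2 − 35.04 = 4.16; sellers' price rises by Ps − P* = 43.04 − 39.2 = 3.84.
So producers capture 3.84/8 = 0.48 of each unit of subsidy.

Producer share = 0.48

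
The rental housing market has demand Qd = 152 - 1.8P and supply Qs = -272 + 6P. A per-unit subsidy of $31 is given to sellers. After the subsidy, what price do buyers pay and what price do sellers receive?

Pre-subsidy: 152 - 1.8P = -272 + 6P gives P* = 2120/39, Q* = 704/13.
With the subsidy, sellers receive Ps = Pb + 31 for each unit, where Pb is the price buyers pay.
Supply in terms of Pb becomes Qs = -272 + 6(Pb + 31) = -86 + 6Pb. Setting this equal to demand: 152 - 1.8Pb = -86 + 6Pb, so Pb = 1190/39.
Sellers receive Ps = 1190/39 + 31 = 2399/39; Q' = 152 − 1.8·(1190/39) = 1262/13.

Buyers pay 1190/39; sellers receive 2399/39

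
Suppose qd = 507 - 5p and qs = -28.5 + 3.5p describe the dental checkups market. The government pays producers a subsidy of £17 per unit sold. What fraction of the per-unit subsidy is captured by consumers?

Pre-subsidy: 507 - 5p = -28.5 + 3.5p gives p* = 63, q* = 192.
With the subsidy, sellers receive ps = pb + 17 for each unit, where pb is the price buyers pay.
Supply in terms of pb becomes qs = -28.5 + 3.5(pb + 17) = 31 + 3.5pb. Setting this equal to demand: 507 - 5pb = 31 + 3.5pb, so pb = 56.
Sellers receive ps = 56 + 17 = 73; q' = 507 − 5·56 = 227.
Buyers' price falls by p* − pb = 63 − 56 = 7; sellers' price rises by ps − p* = 73 − 63 = 10.
So consumers capture 7/17 = 7/17 of each unit of subsidy.

Consumer share = 7/17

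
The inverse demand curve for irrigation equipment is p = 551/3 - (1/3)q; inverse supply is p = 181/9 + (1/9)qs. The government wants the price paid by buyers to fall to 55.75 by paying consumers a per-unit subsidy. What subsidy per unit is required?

At a buyer price of 55.75, quantity demanded is 551 − 3·55.75 = 383.75.
Sellers supply 383.75 only when they receive ps = 181/9 + (1/9)·383.75 = 62.75.
s = ps − pb = 62.75 − 55.75 = 7.

Required subsidy s = 7 per unit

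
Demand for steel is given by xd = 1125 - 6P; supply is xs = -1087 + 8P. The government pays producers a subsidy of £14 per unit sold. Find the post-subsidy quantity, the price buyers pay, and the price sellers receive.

Pre-subsidy: 1125 - 6P = -1087 + 8P gives P* = 158, x* = 177.
With the subsidy, sellers receive Ps = Pb + 14 for each unit, where Pb is the price buyers pay.
Supply in terms of Pb becomes xs = -1087 + 8(Pb + 14) = -975 + 8Pb. Setting this equal to demand: 1125 - 6Pb = -975 + 8Pb, so Pb = 150.
Sellers receive Ps = 150 + 14 = 164; x' = 1125 − 6·150 = 225.

x' = 225; buyers pay £150; sellers receive £164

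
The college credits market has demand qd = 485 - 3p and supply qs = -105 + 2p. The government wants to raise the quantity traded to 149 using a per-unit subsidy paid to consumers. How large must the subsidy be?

At q = 149, invert demand for the buyer price: pb = (485 − 149)/3 = 112; invert supply for the seller price: ps = (149 − (-105))/2 = 127.
The subsidy must fill the gap: s = ps − pb = 127 − 112 = 15.

Required subsidy s = 15 per unit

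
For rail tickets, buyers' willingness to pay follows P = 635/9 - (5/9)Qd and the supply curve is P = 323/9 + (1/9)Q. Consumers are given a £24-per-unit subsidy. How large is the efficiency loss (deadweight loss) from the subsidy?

Deadweight loss = £432

Pre-subsidy: 635/9 - (5/9)Q = 323/9 + (1/9)Q gives Q* = 52 and P* = 125/3.
With the rebate, buyers effectively pay Pb = Ps − 24, where Ps is the price sellers receive.
On the curves, Pb = 635/9 - (5/9)Q and Ps = 323/9 + (1/9)Q; the wedge Ps − Pb = 24 gives 323/9 + (1/9)Q − (635/9 - (5/9)Q) = 24, so Q' = 88.
Then Pb = 635/9 − (5/9)·88 = 65/3 and Ps = 323/9 + (1/9)·88 = 137/3.
The subsidy expands output by 88 − 52 = 36 past the efficient level; on those units the gap between marginal cost and willingness to pay runs from 0 up to 24.
DWL = ½ × 24 × 36 = 432.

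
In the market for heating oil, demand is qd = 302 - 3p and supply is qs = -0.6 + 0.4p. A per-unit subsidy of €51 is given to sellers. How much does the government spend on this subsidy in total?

Pre-subsidy: 302 - 3p = -0.6 + 0.4p gives p* = 89, q* = 35.
With the subsidy, sellers receive ps = pb + 51 for each unit, where pb is the price buyers pay.
Supply in terms of pb becomes qs = -0.6 + 0.4(pb + 51) = 19.8 + 0.4pb. Setting this equal to demand: 302 - 3pb = 19.8 + 0.4pb, so pb = 83.
Sellers receive ps = 83 + 51 = 134; q' = 302 − 3·83 = 53.
Government outlay = subsidy × quantity = 51 × 53 = 2703.

Government cost = €2703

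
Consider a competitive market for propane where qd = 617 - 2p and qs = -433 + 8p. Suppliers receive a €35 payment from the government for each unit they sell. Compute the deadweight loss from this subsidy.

Pre-subsidy: 617 - 2p = -433 + 8p gives p* = 105, q* = 407.
With the subsidy, sellers receive ps = pb + 35 for each unit, where pb is the price buyers pay.
Supply in terms of pb becomes qs = -433 + 8(pb + 35) = -153 + 8pb. Setting this equal to demand: 617 - 2pb = -153 + 8pb, so pb = 77.
Sellers receive ps = 77 + 35 = 112; q' = 617 − 2·77 = 463.
The subsidy expands output by 463 − 407 = 56 past the efficient level; on those units the gap between marginal cost and willingness to pay runs from 0 up to 35.
DWL = ½ × 35 × 56 = 980.

Deadweight loss = €980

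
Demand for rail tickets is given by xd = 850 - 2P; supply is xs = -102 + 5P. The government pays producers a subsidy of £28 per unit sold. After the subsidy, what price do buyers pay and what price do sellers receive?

Buyers pay £116; sellers receive £144

Pre-subsidy: 850 - 2P = -102 + 5P gives P* = 136, x* = 578.
With the subsidy, sellers receive Ps = Pb + 28 for each unit, where Pb is the price buyers pay.
Supply in terms of Pb becomes xs = -102 + 5(Pb + 28) = 38 + 5Pb. Setting this equal to demand: 850 - 2Pb = 38 + 5Pb, so Pb = 116.
Sellers receive Ps = 116 + 28 = 144; x' = 850 − 2·116 = 618.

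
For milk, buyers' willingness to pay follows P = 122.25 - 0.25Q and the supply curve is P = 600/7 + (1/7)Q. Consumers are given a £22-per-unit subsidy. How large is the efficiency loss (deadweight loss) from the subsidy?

Pre-subsidy: 122.25 - 0.25Q = 600/7 + (1/7)Q gives Q* = 93 and P* = 99.
With the rebate, buyers effectively pay Pb = Ps − 22, where Ps is the price sellers receive.
On the curves, Pb = 122.25 - 0.25Q and Ps = 600/7 + (1/7)Q; the wedge Ps − Pb = 22 gives 600/7 + (1/7)Q − (122.25 - 0.25Q) = 22, so Q' = 149.
Then Pb = 122.25 − 0.25·149 = 85 and Ps = 600/7 + (1/7)·149 = 107.
The subsidy expands output by 149 − 93 = 56 past the efficient level; on those units the gap between marginal cost and willingness to pay runs from 0 up to 22.
DWL = ½ × 22 × 56 = 616.

Deadweight loss = £616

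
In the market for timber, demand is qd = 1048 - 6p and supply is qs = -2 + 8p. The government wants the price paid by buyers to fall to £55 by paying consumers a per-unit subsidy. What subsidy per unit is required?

Required subsidy s = £35 per unit

At a buyer price of 55, quantity demanded is 1048 − 6·55 = 718.
Sellers supply 718 only when they receive ps with -2 + 8·ps = 718, i.e. ps = 90.
s = ps − pb = 90 − 55 = 35.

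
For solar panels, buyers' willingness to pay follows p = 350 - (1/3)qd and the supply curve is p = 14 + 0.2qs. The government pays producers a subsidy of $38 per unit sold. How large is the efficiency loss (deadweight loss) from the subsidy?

Pre-subsidy: 350 - (1/3)q = 14 + 0.2q gives q* = 630 and p* = 140.
With the subsidy, sellers receive ps = pb + 38 for each unit, where pb is the price buyers pay.
On the curves, pb = 350 - (1/3)q and ps = 14 + 0.2q; the wedge ps − pb = 38 gives 14 + 0.2q − (350 - (1/3)q) = 38, so q' = 701.25.
Then pb = 350 − (1/3)·701.25 = 116.25 and ps = 14 + 0.2·701.25 = 154.25.
The subsidy expands output by 701.25 − 630 = 71.25 past the efficient level; on those units the gap between marginal cost and willingness to pay runs from 0 up to 38.
DWL = ½ × 38 × 71.25 = 1353.75.

Deadweight loss = $1353.75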